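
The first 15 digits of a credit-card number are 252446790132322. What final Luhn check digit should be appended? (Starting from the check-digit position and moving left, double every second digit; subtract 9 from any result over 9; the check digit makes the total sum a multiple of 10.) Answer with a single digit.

Partial digits right→left: 2 2 3 2 3 1 0 9 7 6 4 4 2 5 2
Double every second digit counting from the check-digit position (so the 1st, 3rd, 5th, ... of the partial from the right).
  doubled (with −9 where >9): 4 6 6 0 5 8 4 4 → sum 37
  kept as-is: 2 2 1 9 6 4 5 → sum 29
Total = 37 + 29 = 66.
Check digit = (10 − (66 mod 10)) mod 10 = 4.

4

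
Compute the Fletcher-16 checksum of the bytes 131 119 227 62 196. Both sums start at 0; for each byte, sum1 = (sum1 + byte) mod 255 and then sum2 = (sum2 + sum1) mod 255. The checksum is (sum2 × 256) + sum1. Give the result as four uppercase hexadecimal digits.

Running sums (mod 255):
  after byte 0 (131): sum1=131, sum2=131
  after byte 1 (119): sum1=250, sum2=126
  after byte 2 (227): sum1=222, sum2=93
  after byte 3 (62): sum1=29, sum2=122
  after byte 4 (196): sum1=225, sum2=92
Checksum = sum2·256 + sum1 = 92·256 + 225 = 23777 = 0x5CE1.

5CE1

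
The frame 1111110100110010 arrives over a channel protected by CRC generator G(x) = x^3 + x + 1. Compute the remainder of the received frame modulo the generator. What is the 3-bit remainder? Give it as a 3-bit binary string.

101

Modulo-2 division of 1111110100110010 by 1011:
  pos 0: 1111 XOR 1011 = 0100
  pos 1: 1001 XOR 1011 = 0010
  pos 3: 1010 XOR 1011 = 0001
  pos 6: 1100 XOR 1011 = 0111
  pos 7: 1111 XOR 1011 = 0100
  pos 8: 1001 XOR 1011 = 0010
  pos 10: 1000 XOR 1011 = 0011
  pos 12: 1110 XOR 1011 = 0101
Remainder = 101 (nonzero — an error is detected).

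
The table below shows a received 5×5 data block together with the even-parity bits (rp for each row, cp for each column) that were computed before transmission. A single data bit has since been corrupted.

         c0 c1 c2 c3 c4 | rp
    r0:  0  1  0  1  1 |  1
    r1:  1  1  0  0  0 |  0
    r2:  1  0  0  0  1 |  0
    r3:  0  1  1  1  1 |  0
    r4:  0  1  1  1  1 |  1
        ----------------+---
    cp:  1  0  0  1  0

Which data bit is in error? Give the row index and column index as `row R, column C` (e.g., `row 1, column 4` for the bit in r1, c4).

row 4, column 0

Recompute each row's even parity and compare to rp:
  r0: data parity 1, sent rp 1 → ok
  r1: data parity 0, sent rp 0 → ok
  r2: data parity 0, sent rp 0 → ok
  r3: data parity 0, sent rp 0 → ok
  r4: data parity 0, sent rp 1 → mismatch
Recompute each column's even parity and compare to cp:
  c0: data parity 0, sent cp 1 → mismatch
  c1: data parity 0, sent cp 0 → ok
  c2: data parity 0, sent cp 0 → ok
  c3: data parity 1, sent cp 1 → ok
  c4: data parity 0, sent cp 0 → ok
Exactly one row (r4) and one column (c0) fail → the flipped bit is at their intersection.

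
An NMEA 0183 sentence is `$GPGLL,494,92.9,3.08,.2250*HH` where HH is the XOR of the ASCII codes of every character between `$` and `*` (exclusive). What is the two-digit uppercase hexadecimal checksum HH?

4B

XOR the ASCII codes of the payload characters:
  'G' = 0x47 → acc = 0x47
  'P' = 0x50 → acc = 0x17
  'G' = 0x47 → acc = 0x50
  'L' = 0x4C → acc = 0x1C
  'L' = 0x4C → acc = 0x50
  ',' = 0x2C → acc = 0x7C
  '4' = 0x34 → acc = 0x48
  '9' = 0x39 → acc = 0x71
  '4' = 0x34 → acc = 0x45
  ',' = 0x2C → acc = 0x69
  '9' = 0x39 → acc = 0x50
  '2' = 0x32 → acc = 0x62
  '.' = 0x2E → acc = 0x4C
  '9' = 0x39 → acc = 0x75
  ',' = 0x2C → acc = 0x59
  '3' = 0x33 → acc = 0x6A
  '.' = 0x2E → acc = 0x44
  '0' = 0x30 → acc = 0x74
  '8' = 0x38 → acc = 0x4C
  ',' = 0x2C → acc = 0x60
  '.' = 0x2E → acc = 0x4E
  '2' = 0x32 → acc = 0x7C
  '2' = 0x32 → acc = 0x4E
  '5' = 0x35 → acc = 0x7B
  '0' = 0x30 → acc = 0x4B
Checksum = 0x4B.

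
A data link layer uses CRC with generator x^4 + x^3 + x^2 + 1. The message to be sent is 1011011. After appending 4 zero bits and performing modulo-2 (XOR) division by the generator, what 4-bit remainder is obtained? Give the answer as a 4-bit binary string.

Append 4 zeros: 10110110000. Divide by 11101 (XOR where the leading bit is 1):
  pos 0: 10110 XOR 11101 = 01011
  pos 1: 10111 XOR 11101 = 01010
  pos 2: 10101 XOR 11101 = 01000
  pos 3: 10000 XOR 11101 = 01101
  pos 4: 11010 XOR 11101 = 00111
  pos 6: 11100 XOR 11101 = 00001
Remainder (last 4 bits) = 0001. This is the CRC / FCS.

0001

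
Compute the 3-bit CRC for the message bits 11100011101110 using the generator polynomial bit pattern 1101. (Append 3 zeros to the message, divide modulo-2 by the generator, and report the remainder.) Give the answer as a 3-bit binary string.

Append 3 zeros: 11100011101110000. Divide by 1101 (XOR where the leading bit is 1):
  pos 0: 1110 XOR 1101 = 0011
  pos 2: 1100 XOR 1101 = 0001
  pos 5: 1111 XOR 1101 = 0010
  pos 7: 1001 XOR 1101 = 0100
  pos 8: 1001 XOR 1101 = 0100
  pos 9: 1001 XOR 1101 = 0100
  pos 10: 1000 XOR 1101 = 0101
  pos 11: 1010 XOR 1101 = 0111
  pos 12: 1110 XOR 1101 = 0011
Remainder (last 3 bits) = 110. This is the CRC / FCS.

110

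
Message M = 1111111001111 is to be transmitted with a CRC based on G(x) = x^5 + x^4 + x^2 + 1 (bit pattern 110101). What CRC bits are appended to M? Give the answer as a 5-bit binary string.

10101

Append 5 zeros: 111111100111100000. Divide by 110101 (XOR where the leading bit is 1):
  pos 0: 111111 XOR 110101 = 001010
  pos 2: 101010 XOR 110101 = 011111
  pos 3: 111110 XOR 110101 = 001011
  pos 5: 101111 XOR 110101 = 011010
  pos 6: 110101 XOR 110101 = 000000
  pos 12: 100000 XOR 110101 = 010101
Remainder (last 5 bits) = 10101. This is the CRC / FCS.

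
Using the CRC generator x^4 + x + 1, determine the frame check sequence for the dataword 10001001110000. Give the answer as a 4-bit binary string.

0001

Append 4 zeros: 100010011100000000. Divide by 10011 (XOR where the leading bit is 1):
  pos 0: 10001 XOR 10011 = 00010
  pos 3: 10001 XOR 10011 = 00010
  pos 6: 10110 XOR 10011 = 00101
  pos 8: 10100 XOR 10011 = 00111
  pos 10: 11100 XOR 10011 = 01111
  pos 11: 11110 XOR 10011 = 01101
  pos 12: 11010 XOR 10011 = 01001
  pos 13: 10010 XOR 10011 = 00001
Remainder (last 4 bits) = 0001. This is the CRC / FCS.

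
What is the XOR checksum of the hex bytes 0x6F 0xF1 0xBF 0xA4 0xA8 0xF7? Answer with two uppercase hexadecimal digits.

DA

XOR the bytes together:
  start with 0x6F
  0x6F ⊕ 0xF1 = 0x9E
  0x9E ⊕ 0xBF = 0x21
  0x21 ⊕ 0xA4 = 0x85
  0x85 ⊕ 0xA8 = 0x2D
  0x2D ⊕ 0xF7 = 0xDA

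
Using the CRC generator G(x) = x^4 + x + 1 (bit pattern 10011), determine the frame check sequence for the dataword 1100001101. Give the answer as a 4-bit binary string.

0110

Append 4 zeros: 11000011010000. Divide by 10011 (XOR where the leading bit is 1):
  pos 0: 11000 XOR 10011 = 01011
  pos 1: 10110 XOR 10011 = 00101
  pos 3: 10111 XOR 10011 = 00100
  pos 5: 10001 XOR 10011 = 00010
  pos 8: 10000 XOR 10011 = 00011
Remainder (last 4 bits) = 0110. This is the CRC / FCS.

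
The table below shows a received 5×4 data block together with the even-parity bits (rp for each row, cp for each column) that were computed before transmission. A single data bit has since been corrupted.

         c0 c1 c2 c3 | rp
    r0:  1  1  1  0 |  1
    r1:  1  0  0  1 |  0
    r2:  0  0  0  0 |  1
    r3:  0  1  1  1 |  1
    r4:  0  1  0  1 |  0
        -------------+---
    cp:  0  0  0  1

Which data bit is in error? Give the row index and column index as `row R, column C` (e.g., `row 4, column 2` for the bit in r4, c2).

row 2, column 1

Recompute each row's even parity and compare to rp:
  r0: data parity 1, sent rp 1 → ok
  r1: data parity 0, sent rp 0 → ok
  r2: data parity 0, sent rp 1 → mismatch
  r3: data parity 1, sent rp 1 → ok
  r4: data parity 0, sent rp 0 → ok
Recompute each column's even parity and compare to cp:
  c0: data parity 0, sent cp 0 → ok
  c1: data parity 1, sent cp 0 → mismatch
  c2: data parity 0, sent cp 0 → ok
  c3: data parity 1, sent cp 1 → ok
Exactly one row (r2) and one column (c1) fail → the flipped bit is at their intersection.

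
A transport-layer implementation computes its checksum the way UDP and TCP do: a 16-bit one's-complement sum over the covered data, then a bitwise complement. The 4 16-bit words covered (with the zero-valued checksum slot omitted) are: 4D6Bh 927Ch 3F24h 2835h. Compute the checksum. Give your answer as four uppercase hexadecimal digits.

One's-complement addition (fold any carry out of bit 15 back into bit 0):
  0x4D6B + 0x927C = 0x0DFE7
  0xDFE7 + 0x3F24 = 0x11F0B → wrap carry → 0x1F0C
  0x1F0C + 0x2835 = 0x04741
One's-complement sum = 0x4741.
Checksum = ~0x4741 & 0xFFFF = 0xB8BE.

B8BE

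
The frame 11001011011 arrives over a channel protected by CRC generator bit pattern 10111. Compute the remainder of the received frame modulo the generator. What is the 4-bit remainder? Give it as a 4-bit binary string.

1011

Modulo-2 division of 11001011011 by 10111:
  pos 0: 11001 XOR 10111 = 01110
  pos 1: 11100 XOR 10111 = 01011
  pos 2: 10111 XOR 10111 = 00000
Remainder = 1011 (nonzero — an error is detected).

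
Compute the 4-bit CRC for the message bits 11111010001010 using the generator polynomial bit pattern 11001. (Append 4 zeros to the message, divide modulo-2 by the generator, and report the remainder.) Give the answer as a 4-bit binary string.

1100

Append 4 zeros: 111110100010100000. Divide by 11001 (XOR where the leading bit is 1):
  pos 0: 11111 XOR 11001 = 00110
  pos 2: 11001 XOR 11001 = 00000
  pos 10: 10100 XOR 11001 = 01101
  pos 11: 11010 XOR 11001 = 00011
Remainder (last 4 bits) = 1100. This is the CRC / FCS.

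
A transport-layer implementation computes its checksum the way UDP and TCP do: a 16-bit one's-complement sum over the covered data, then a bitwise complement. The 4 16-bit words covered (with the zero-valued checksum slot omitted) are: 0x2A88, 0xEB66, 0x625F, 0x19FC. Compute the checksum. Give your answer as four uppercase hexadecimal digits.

One's-complement addition (fold any carry out of bit 15 back into bit 0):
  0x2A88 + 0xEB66 = 0x115EE → wrap carry → 0x15EF
  0x15EF + 0x625F = 0x0784E
  0x784E + 0x19FC = 0x0924A
One's-complement sum = 0x924A.
Checksum = ~0x924A & 0xFFFF = 0x6DB5.

6DB5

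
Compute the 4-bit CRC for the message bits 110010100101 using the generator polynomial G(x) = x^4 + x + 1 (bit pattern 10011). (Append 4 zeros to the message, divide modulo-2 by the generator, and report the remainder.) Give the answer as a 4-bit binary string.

Append 4 zeros: 1100101001010000. Divide by 10011 (XOR where the leading bit is 1):
  pos 0: 11001 XOR 10011 = 01010
  pos 1: 10100 XOR 10011 = 00111
  pos 3: 11110 XOR 10011 = 01101
  pos 4: 11010 XOR 10011 = 01001
  pos 5: 10011 XOR 10011 = 00000
  pos 11: 10000 XOR 10011 = 00011
Remainder (last 4 bits) = 0011. This is the CRC / FCS.

0011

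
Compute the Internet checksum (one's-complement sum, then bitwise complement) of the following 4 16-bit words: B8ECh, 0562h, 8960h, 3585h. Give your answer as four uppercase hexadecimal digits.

82CB

One's-complement addition (fold any carry out of bit 15 back into bit 0):
  0xB8EC + 0x0562 = 0x0BE4E
  0xBE4E + 0x8960 = 0x147AE → wrap carry → 0x47AF
  0x47AF + 0x3585 = 0x07D34
One's-complement sum = 0x7D34.
Checksum = ~0x7D34 & 0xFFFF = 0x82CB.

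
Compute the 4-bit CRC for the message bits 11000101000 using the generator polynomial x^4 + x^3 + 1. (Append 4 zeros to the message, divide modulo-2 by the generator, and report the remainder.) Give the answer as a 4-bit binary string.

1000

Append 4 zeros: 110001010000000. Divide by 11001 (XOR where the leading bit is 1):
  pos 0: 11000 XOR 11001 = 00001
  pos 4: 11010 XOR 11001 = 00011
  pos 7: 11000 XOR 11001 = 00001
Remainder (last 4 bits) = 1000. This is the CRC / FCS.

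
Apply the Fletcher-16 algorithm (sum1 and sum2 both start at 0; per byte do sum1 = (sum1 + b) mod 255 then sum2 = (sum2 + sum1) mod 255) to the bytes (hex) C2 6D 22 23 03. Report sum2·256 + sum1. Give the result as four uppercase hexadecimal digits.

Running sums (mod 255):
  after byte 0 (C2): sum1=194, sum2=194
  after byte 1 (6D): sum1=48, sum2=242
  after byte 2 (22): sum1=82, sum2=69
  after byte 3 (23): sum1=117, sum2=186
  after byte 4 (03): sum1=120, sum2=51
Checksum = sum2·256 + sum1 = 51·256 + 120 = 13176 = 0x3378.

3378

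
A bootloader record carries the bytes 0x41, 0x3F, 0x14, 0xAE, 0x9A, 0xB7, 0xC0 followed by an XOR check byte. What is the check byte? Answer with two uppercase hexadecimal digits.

29

XOR the bytes together:
  start with 0x41
  0x41 ⊕ 0x3F = 0x7E
  0x7E ⊕ 0x14 = 0x6A
  0x6A ⊕ 0xAE = 0xC4
  0xC4 ⊕ 0x9A = 0x5E
  0x5E ⊕ 0xB7 = 0xE9
  0xE9 ⊕ 0xC0 = 0x29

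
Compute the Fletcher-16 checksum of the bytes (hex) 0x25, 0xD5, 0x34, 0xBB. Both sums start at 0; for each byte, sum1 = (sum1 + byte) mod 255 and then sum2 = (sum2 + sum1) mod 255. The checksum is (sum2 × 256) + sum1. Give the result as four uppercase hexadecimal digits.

Running sums (mod 255):
  after byte 0 (0x25): sum1=37, sum2=37
  after byte 1 (0xD5): sum1=250, sum2=32
  after byte 2 (0x34): sum1=47, sum2=79
  after byte 3 (0xBB): sum1=234, sum2=58
Checksum = sum2·256 + sum1 = 58·256 + 234 = 15082 = 0x3AEA.

3AEA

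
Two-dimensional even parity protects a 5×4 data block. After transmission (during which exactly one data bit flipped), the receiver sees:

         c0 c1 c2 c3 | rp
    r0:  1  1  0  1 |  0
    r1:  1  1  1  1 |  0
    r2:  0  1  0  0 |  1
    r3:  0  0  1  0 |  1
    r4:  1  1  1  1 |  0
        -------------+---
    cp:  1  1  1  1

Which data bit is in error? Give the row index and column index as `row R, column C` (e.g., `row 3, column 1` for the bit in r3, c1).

row 0, column 1

Recompute each row's even parity and compare to rp:
  r0: data parity 1, sent rp 0 → mismatch
  r1: data parity 0, sent rp 0 → ok
  r2: data parity 1, sent rp 1 → ok
  r3: data parity 1, sent rp 1 → ok
  r4: data parity 0, sent rp 0 → ok
Recompute each column's even parity and compare to cp:
  c0: data parity 1, sent cp 1 → ok
  c1: data parity 0, sent cp 1 → mismatch
  c2: data parity 1, sent cp 1 → ok
  c3: data parity 1, sent cp 1 → ok
Exactly one row (r0) and one column (c1) fail → the flipped bit is at their intersection.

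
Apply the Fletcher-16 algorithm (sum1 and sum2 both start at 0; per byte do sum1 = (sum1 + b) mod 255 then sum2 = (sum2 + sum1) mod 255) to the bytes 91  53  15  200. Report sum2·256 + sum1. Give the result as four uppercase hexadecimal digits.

Running sums (mod 255):
  after byte 0 (91): sum1=91, sum2=91
  after byte 1 (53): sum1=144, sum2=235
  after byte 2 (15): sum1=159, sum2=139
  after byte 3 (200): sum1=104, sum2=243
Checksum = sum2·256 + sum1 = 243·256 + 104 = 62312 = 0xF368.

F368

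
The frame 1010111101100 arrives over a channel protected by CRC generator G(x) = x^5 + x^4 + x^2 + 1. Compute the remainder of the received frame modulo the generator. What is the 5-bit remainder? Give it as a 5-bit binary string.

Modulo-2 division of 1010111101100 by 110101:
  pos 0: 101011 XOR 110101 = 011110
  pos 1: 111101 XOR 110101 = 001000
  pos 3: 100010 XOR 110101 = 010111
  pos 4: 101111 XOR 110101 = 011010
  pos 5: 110101 XOR 110101 = 000000
Remainder = 00000 (zero — the frame passes the CRC check).

00000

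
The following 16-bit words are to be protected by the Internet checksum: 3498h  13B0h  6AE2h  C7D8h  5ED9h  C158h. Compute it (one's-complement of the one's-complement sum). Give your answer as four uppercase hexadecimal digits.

One's-complement addition (fold any carry out of bit 15 back into bit 0):
  0x3498 + 0x13B0 = 0x04848
  0x4848 + 0x6AE2 = 0x0B32A
  0xB32A + 0xC7D8 = 0x17B02 → wrap carry → 0x7B03
  0x7B03 + 0x5ED9 = 0x0D9DC
  0xD9DC + 0xC158 = 0x19B34 → wrap carry → 0x9B35
One's-complement sum = 0x9B35.
Checksum = ~0x9B35 & 0xFFFF = 0x64CA.

64CA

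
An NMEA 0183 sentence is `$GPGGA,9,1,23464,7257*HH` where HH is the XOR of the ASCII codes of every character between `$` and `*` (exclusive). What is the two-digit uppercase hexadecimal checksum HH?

XOR the ASCII codes of the payload characters:
  'G' = 0x47 → acc = 0x47
  'P' = 0x50 → acc = 0x17
  'G' = 0x47 → acc = 0x50
  'G' = 0x47 → acc = 0x17
  'A' = 0x41 → acc = 0x56
  ',' = 0x2C → acc = 0x7A
  '9' = 0x39 → acc = 0x43
  ',' = 0x2C → acc = 0x6F
  '1' = 0x31 → acc = 0x5E
  ',' = 0x2C → acc = 0x72
  '2' = 0x32 → acc = 0x40
  '3' = 0x33 → acc = 0x73
  '4' = 0x34 → acc = 0x47
  '6' = 0x36 → acc = 0x71
  '4' = 0x34 → acc = 0x45
  ',' = 0x2C → acc = 0x69
  '7' = 0x37 → acc = 0x5E
  '2' = 0x32 → acc = 0x6C
  '5' = 0x35 → acc = 0x59
  '7' = 0x37 → acc = 0x6E
Checksum = 0x6E.

6E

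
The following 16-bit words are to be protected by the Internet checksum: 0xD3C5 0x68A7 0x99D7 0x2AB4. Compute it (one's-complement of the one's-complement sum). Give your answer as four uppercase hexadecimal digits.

FF06

One's-complement addition (fold any carry out of bit 15 back into bit 0):
  0xD3C5 + 0x68A7 = 0x13C6C → wrap carry → 0x3C6D
  0x3C6D + 0x99D7 = 0x0D644
  0xD644 + 0x2AB4 = 0x100F8 → wrap carry → 0x00F9
One's-complement sum = 0x00F9.
Checksum = ~0x00F9 & 0xFFFF = 0xFF06.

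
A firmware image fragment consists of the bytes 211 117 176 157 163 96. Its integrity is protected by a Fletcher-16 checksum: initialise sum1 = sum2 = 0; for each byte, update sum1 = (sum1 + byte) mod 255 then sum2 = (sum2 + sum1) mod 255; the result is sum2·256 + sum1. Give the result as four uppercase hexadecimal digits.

Running sums (mod 255):
  after byte 0 (211): sum1=211, sum2=211
  after byte 1 (117): sum1=73, sum2=29
  after byte 2 (176): sum1=249, sum2=23
  after byte 3 (157): sum1=151, sum2=174
  after byte 4 (163): sum1=59, sum2=233
  after byte 5 (96): sum1=155, sum2=133
Checksum = sum2·256 + sum1 = 133·256 + 155 = 34203 = 0x859B.

859B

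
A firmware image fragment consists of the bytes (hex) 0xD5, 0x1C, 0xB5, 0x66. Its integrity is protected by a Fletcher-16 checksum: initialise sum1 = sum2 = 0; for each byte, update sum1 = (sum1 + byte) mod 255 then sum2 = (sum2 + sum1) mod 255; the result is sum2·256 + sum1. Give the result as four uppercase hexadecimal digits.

7D0E

Running sums (mod 255):
  after byte 0 (0xD5): sum1=213, sum2=213
  after byte 1 (0x1C): sum1=241, sum2=199
  after byte 2 (0xB5): sum1=167, sum2=111
  after byte 3 (0x66): sum1=14, sum2=125
Checksum = sum2·256 + sum1 = 125·256 + 14 = 32014 = 0x7D0E.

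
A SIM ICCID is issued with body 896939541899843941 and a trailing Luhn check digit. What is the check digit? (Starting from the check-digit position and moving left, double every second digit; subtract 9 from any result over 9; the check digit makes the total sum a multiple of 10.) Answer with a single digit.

3

Partial digits right→left: 1 4 9 3 4 8 9 9 8 1 4 5 9 3 9 6 9 8
Double every second digit counting from the check-digit position (so the 1st, 3rd, 5th, ... of the partial from the right).
  doubled (with −9 where >9): 2 9 8 9 7 8 9 9 9 → sum 70
  kept as-is: 4 3 8 9 1 5 3 6 8 → sum 47
Total = 70 + 47 = 117.
Check digit = (10 − (117 mod 10)) mod 10 = 3.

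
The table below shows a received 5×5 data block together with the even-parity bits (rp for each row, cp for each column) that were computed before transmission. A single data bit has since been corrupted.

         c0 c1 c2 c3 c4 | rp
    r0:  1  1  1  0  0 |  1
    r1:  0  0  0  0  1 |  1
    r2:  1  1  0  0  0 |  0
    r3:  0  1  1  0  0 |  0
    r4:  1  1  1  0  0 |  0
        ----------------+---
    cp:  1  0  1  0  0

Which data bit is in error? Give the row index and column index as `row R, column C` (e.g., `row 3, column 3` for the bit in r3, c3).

row 4, column 4

Recompute each row's even parity and compare to rp:
  r0: data parity 1, sent rp 1 → ok
  r1: data parity 1, sent rp 1 → ok
  r2: data parity 0, sent rp 0 → ok
  r3: data parity 0, sent rp 0 → ok
  r4: data parity 1, sent rp 0 → mismatch
Recompute each column's even parity and compare to cp:
  c0: data parity 1, sent cp 1 → ok
  c1: data parity 0, sent cp 0 → ok
  c2: data parity 1, sent cp 1 → ok
  c3: data parity 0, sent cp 0 → ok
  c4: data parity 1, sent cp 0 → mismatch
Exactly one row (r4) and one column (c4) fail → the flipped bit is at their intersection.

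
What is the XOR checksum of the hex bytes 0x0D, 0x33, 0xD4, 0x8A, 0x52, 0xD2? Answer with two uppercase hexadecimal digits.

E0

XOR the bytes together:
  start with 0x0D
  0x0D ⊕ 0x33 = 0x3E
  0x3E ⊕ 0xD4 = 0xEA
  0xEA ⊕ 0x8A = 0x60
  0x60 ⊕ 0x52 = 0x32
  0x32 ⊕ 0xD2 = 0xE0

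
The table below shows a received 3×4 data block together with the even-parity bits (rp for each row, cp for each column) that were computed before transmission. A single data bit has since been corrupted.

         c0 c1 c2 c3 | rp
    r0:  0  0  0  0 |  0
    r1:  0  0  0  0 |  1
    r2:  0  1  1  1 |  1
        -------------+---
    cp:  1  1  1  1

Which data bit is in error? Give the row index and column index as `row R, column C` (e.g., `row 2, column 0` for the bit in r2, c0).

Recompute each row's even parity and compare to rp:
  r0: data parity 0, sent rp 0 → ok
  r1: data parity 0, sent rp 1 → mismatch
  r2: data parity 1, sent rp 1 → ok
Recompute each column's even parity and compare to cp:
  c0: data parity 0, sent cp 1 → mismatch
  c1: data parity 1, sent cp 1 → ok
  c2: data parity 1, sent cp 1 → ok
  c3: data parity 1, sent cp 1 → ok
Exactly one row (r1) and one column (c0) fail → the flipped bit is at their intersection.

row 1, column 0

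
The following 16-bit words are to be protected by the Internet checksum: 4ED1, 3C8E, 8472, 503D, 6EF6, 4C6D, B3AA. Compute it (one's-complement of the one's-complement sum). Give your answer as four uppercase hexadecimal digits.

One's-complement addition (fold any carry out of bit 15 back into bit 0):
  0x4ED1 + 0x3C8E = 0x08B5F
  0x8B5F + 0x8472 = 0x10FD1 → wrap carry → 0x0FD2
  0x0FD2 + 0x503D = 0x0600F
  0x600F + 0x6EF6 = 0x0CF05
  0xCF05 + 0x4C6D = 0x11B72 → wrap carry → 0x1B73
  0x1B73 + 0xB3AA = 0x0CF1D
One's-complement sum = 0xCF1D.
Checksum = ~0xCF1D & 0xFFFF = 0x30E2.

30E2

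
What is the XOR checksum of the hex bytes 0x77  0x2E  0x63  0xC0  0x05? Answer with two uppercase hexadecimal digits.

FF

XOR the bytes together:
  start with 0x77
  0x77 ⊕ 0x2E = 0x59
  0x59 ⊕ 0x63 = 0x3A
  0x3A ⊕ 0xC0 = 0xFA
  0xFA ⊕ 0x05 = 0xFF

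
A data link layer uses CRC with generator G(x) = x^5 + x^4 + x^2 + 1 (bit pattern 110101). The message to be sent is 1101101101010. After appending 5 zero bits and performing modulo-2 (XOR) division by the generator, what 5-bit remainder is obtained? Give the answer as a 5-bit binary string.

Append 5 zeros: 110110110101000000. Divide by 110101 (XOR where the leading bit is 1):
  pos 0: 110110 XOR 110101 = 000011
  pos 4: 111101 XOR 110101 = 001000
  pos 6: 100001 XOR 110101 = 010100
  pos 7: 101000 XOR 110101 = 011101
  pos 8: 111010 XOR 110101 = 001111
  pos 10: 111100 XOR 110101 = 001001
  pos 12: 100100 XOR 110101 = 010001
Remainder (last 5 bits) = 10001. This is the CRC / FCS.

10001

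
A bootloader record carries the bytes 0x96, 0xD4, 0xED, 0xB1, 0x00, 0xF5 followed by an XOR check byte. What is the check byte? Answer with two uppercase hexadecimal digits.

XOR the bytes together:
  start with 0x96
  0x96 ⊕ 0xD4 = 0x42
  0x42 ⊕ 0xED = 0xAF
  0xAF ⊕ 0xB1 = 0x1E
  0x1E ⊕ 0x00 = 0x1E
  0x1E ⊕ 0xF5 = 0xEB

EB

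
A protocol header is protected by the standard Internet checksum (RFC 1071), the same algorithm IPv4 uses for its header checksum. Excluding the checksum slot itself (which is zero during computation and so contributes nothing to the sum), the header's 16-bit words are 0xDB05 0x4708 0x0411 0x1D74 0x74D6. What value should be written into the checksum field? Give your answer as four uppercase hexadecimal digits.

One's-complement addition (fold any carry out of bit 15 back into bit 0):
  0xDB05 + 0x4708 = 0x1220D → wrap carry → 0x220E
  0x220E + 0x0411 = 0x0261F
  0x261F + 0x1D74 = 0x04393
  0x4393 + 0x74D6 = 0x0B869
One's-complement sum = 0xB869.
Checksum = ~0xB869 & 0xFFFF = 0x4796.

4796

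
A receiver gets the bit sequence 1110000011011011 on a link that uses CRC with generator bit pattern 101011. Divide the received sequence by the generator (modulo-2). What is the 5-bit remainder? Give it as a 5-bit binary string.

Modulo-2 division of 1110000011011011 by 101011:
  pos 0: 111000 XOR 101011 = 010011
  pos 1: 100110 XOR 101011 = 001101
  pos 3: 110101 XOR 101011 = 011110
  pos 4: 111101 XOR 101011 = 010110
  pos 5: 101100 XOR 101011 = 000111
  pos 8: 111110 XOR 101011 = 010101
  pos 9: 101011 XOR 101011 = 000000
Remainder = 00001 (nonzero — an error is detected).

00001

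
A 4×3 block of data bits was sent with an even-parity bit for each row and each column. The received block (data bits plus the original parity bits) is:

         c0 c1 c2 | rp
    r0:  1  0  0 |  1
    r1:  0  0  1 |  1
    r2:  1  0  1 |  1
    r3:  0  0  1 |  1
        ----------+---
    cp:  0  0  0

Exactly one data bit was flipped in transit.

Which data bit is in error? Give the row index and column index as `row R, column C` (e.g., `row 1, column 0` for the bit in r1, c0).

row 2, column 2

Recompute each row's even parity and compare to rp:
  r0: data parity 1, sent rp 1 → ok
  r1: data parity 1, sent rp 1 → ok
  r2: data parity 0, sent rp 1 → mismatch
  r3: data parity 1, sent rp 1 → ok
Recompute each column's even parity and compare to cp:
  c0: data parity 0, sent cp 0 → ok
  c1: data parity 0, sent cp 0 → ok
  c2: data parity 1, sent cp 0 → mismatch
Exactly one row (r2) and one column (c2) fail → the flipped bit is at their intersection.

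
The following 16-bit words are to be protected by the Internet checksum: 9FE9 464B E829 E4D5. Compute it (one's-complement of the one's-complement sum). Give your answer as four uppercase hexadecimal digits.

4CCB

One's-complement addition (fold any carry out of bit 15 back into bit 0):
  0x9FE9 + 0x464B = 0x0E634
  0xE634 + 0xE829 = 0x1CE5D → wrap carry → 0xCE5E
  0xCE5E + 0xE4D5 = 0x1B333 → wrap carry → 0xB334
One's-complement sum = 0xB334.
Checksum = ~0xB334 & 0xFFFF = 0x4CCB.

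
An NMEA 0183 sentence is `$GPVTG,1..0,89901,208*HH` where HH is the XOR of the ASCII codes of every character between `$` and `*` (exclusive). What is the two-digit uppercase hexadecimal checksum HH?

7C

XOR the ASCII codes of the payload characters:
  'G' = 0x47 → acc = 0x47
  'P' = 0x50 → acc = 0x17
  'V' = 0x56 → acc = 0x41
  'T' = 0x54 → acc = 0x15
  'G' = 0x47 → acc = 0x52
  ',' = 0x2C → acc = 0x7E
  '1' = 0x31 → acc = 0x4F
  '.' = 0x2E → acc = 0x61
  '.' = 0x2E → acc = 0x4F
  '0' = 0x30 → acc = 0x7F
  ',' = 0x2C → acc = 0x53
  '8' = 0x38 → acc = 0x6B
  '9' = 0x39 → acc = 0x52
  '9' = 0x39 → acc = 0x6B
  '0' = 0x30 → acc = 0x5B
  '1' = 0x31 → acc = 0x6A
  ',' = 0x2C → acc = 0x46
  '2' = 0x32 → acc = 0x74
  '0' = 0x30 → acc = 0x44
  '8' = 0x38 → acc = 0x7C
Checksum = 0x7C.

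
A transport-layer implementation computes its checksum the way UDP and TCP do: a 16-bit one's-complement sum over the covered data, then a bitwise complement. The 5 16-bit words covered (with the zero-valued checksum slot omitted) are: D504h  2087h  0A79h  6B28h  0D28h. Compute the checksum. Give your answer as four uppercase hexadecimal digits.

One's-complement addition (fold any carry out of bit 15 back into bit 0):
  0xD504 + 0x2087 = 0x0F58B
  0xF58B + 0x0A79 = 0x10004 → wrap carry → 0x0005
  0x0005 + 0x6B28 = 0x06B2D
  0x6B2D + 0x0D28 = 0x07855
One's-complement sum = 0x7855.
Checksum = ~0x7855 & 0xFFFF = 0x87AA.

87AA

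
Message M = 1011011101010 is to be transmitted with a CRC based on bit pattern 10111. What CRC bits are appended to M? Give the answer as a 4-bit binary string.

Append 4 zeros: 10110111010100000. Divide by 10111 (XOR where the leading bit is 1):
  pos 0: 10110 XOR 10111 = 00001
  pos 4: 11110 XOR 10111 = 01001
  pos 5: 10011 XOR 10111 = 00100
  pos 7: 10001 XOR 10111 = 00110
  pos 9: 11000 XOR 10111 = 01111
  pos 10: 11110 XOR 10111 = 01001
  pos 11: 10010 XOR 10111 = 00101
Remainder (last 4 bits) = 1010. This is the CRC / FCS.

1010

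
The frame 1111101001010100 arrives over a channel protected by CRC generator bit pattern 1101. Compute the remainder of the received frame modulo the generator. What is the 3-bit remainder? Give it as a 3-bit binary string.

000

Modulo-2 division of 1111101001010100 by 1101:
  pos 0: 1111 XOR 1101 = 0010
  pos 2: 1010 XOR 1101 = 0111
  pos 3: 1111 XOR 1101 = 0010
  pos 5: 1000 XOR 1101 = 0101
  pos 6: 1011 XOR 1101 = 0110
  pos 7: 1100 XOR 1101 = 0001
  pos 10: 1101 XOR 1101 = 0000
Remainder = 000 (zero — the frame passes the CRC check).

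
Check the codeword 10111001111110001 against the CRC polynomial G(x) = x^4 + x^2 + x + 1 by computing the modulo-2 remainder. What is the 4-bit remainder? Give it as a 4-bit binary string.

Modulo-2 division of 10111001111110001 by 10111:
  pos 0: 10111 XOR 10111 = 00000
  pos 7: 11111 XOR 10111 = 01000
  pos 8: 10001 XOR 10111 = 00110
  pos 10: 11000 XOR 10111 = 01111
  pos 11: 11110 XOR 10111 = 01001
  pos 12: 10011 XOR 10111 = 00100
Remainder = 0100 (nonzero — an error is detected).

0100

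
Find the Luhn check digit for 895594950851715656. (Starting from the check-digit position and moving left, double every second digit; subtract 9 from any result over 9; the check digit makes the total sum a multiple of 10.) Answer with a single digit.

Partial digits right→left: 6 5 6 5 1 7 1 5 8 0 5 9 4 9 5 5 9 8
Double every second digit counting from the check-digit position (so the 1st, 3rd, 5th, ... of the partial from the right).
  doubled (with −9 where >9): 3 3 2 2 7 1 8 1 9 → sum 36
  kept as-is: 5 5 7 5 0 9 9 5 8 → sum 53
Total = 36 + 53 = 89.
Check digit = (10 − (89 mod 10)) mod 10 = 1.

1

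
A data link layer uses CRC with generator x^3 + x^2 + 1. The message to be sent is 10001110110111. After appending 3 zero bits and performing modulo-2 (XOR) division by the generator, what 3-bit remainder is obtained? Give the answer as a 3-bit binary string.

Append 3 zeros: 10001110110111000. Divide by 1101 (XOR where the leading bit is 1):
  pos 0: 1000 XOR 1101 = 0101
  pos 1: 1011 XOR 1101 = 0110
  pos 2: 1101 XOR 1101 = 0000
  pos 6: 1011 XOR 1101 = 0110
  pos 7: 1100 XOR 1101 = 0001
  pos 10: 1111 XOR 1101 = 0010
  pos 12: 1000 XOR 1101 = 0101
  pos 13: 1010 XOR 1101 = 0111
Remainder (last 3 bits) = 111. This is the CRC / FCS.

111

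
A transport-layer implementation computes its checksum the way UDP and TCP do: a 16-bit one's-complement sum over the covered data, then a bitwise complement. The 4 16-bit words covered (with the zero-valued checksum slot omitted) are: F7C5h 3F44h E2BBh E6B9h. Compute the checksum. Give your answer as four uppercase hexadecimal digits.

FF7F

One's-complement addition (fold any carry out of bit 15 back into bit 0):
  0xF7C5 + 0x3F44 = 0x13709 → wrap carry → 0x370A
  0x370A + 0xE2BB = 0x119C5 → wrap carry → 0x19C6
  0x19C6 + 0xE6B9 = 0x1007F → wrap carry → 0x0080
One's-complement sum = 0x0080.
Checksum = ~0x0080 & 0xFFFF = 0xFF7F.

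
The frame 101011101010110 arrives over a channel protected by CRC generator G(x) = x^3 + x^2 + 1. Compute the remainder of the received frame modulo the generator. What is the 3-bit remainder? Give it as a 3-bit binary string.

110

Modulo-2 division of 101011101010110 by 1101:
  pos 0: 1010 XOR 1101 = 0111
  pos 1: 1111 XOR 1101 = 0010
  pos 3: 1011 XOR 1101 = 0110
  pos 4: 1100 XOR 1101 = 0001
  pos 7: 1101 XOR 1101 = 0000
Remainder = 110 (nonzero — an error is detected).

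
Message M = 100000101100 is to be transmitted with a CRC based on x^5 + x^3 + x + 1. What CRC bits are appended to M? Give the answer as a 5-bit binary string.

11000

Append 5 zeros: 10000010110000000. Divide by 101011 (XOR where the leading bit is 1):
  pos 0: 100000 XOR 101011 = 001011
  pos 2: 101110 XOR 101011 = 000101
  pos 5: 101110 XOR 101011 = 000101
  pos 8: 101000 XOR 101011 = 000011
Remainder (last 5 bits) = 11000. This is the CRC / FCS.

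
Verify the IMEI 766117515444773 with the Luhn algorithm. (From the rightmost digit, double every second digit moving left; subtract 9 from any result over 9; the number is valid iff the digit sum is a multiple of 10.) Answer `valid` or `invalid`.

invalid

From the right, keep odd positions and double even positions (subtract 9 from any doubled value over 9):
  doubled (positions 2,4,...): 5 8 8 2 5 2 3 → sum 33
  kept (positions 1,3,...): 3 7 4 5 5 1 6 7 → sum 38
Total = 71.
71 mod 10 = 1, so the number is invalid.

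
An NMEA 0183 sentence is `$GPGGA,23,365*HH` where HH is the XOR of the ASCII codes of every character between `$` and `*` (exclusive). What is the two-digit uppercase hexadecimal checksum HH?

XOR the ASCII codes of the payload characters:
  'G' = 0x47 → acc = 0x47
  'P' = 0x50 → acc = 0x17
  'G' = 0x47 → acc = 0x50
  'G' = 0x47 → acc = 0x17
  'A' = 0x41 → acc = 0x56
  ',' = 0x2C → acc = 0x7A
  '2' = 0x32 → acc = 0x48
  '3' = 0x33 → acc = 0x7B
  ',' = 0x2C → acc = 0x57
  '3' = 0x33 → acc = 0x64
  '6' = 0x36 → acc = 0x52
  '5' = 0x35 → acc = 0x67
Checksum = 0x67.

67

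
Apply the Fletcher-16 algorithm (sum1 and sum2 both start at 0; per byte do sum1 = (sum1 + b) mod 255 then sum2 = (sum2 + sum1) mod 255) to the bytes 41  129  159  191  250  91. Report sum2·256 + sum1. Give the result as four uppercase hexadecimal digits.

Running sums (mod 255):
  after byte 0 (41): sum1=41, sum2=41
  after byte 1 (129): sum1=170, sum2=211
  after byte 2 (159): sum1=74, sum2=30
  after byte 3 (191): sum1=10, sum2=40
  after byte 4 (250): sum1=5, sum2=45
  after byte 5 (91): sum1=96, sum2=141
Checksum = sum2·256 + sum1 = 141·256 + 96 = 36192 = 0x8D60.

8D60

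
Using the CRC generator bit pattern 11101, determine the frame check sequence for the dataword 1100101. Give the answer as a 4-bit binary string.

1111

Append 4 zeros: 11001010000. Divide by 11101 (XOR where the leading bit is 1):
  pos 0: 11001 XOR 11101 = 00100
  pos 2: 10001 XOR 11101 = 01100
  pos 3: 11000 XOR 11101 = 00101
  pos 5: 10100 XOR 11101 = 01001
  pos 6: 10010 XOR 11101 = 01111
Remainder (last 4 bits) = 1111. This is the CRC / FCS.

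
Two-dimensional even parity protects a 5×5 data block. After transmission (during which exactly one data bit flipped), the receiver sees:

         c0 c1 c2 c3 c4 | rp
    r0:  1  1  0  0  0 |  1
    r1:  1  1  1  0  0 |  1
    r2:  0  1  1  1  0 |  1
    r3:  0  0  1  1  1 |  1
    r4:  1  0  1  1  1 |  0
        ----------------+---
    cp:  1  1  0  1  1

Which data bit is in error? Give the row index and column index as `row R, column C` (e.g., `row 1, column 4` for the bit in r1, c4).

Recompute each row's even parity and compare to rp:
  r0: data parity 0, sent rp 1 → mismatch
  r1: data parity 1, sent rp 1 → ok
  r2: data parity 1, sent rp 1 → ok
  r3: data parity 1, sent rp 1 → ok
  r4: data parity 0, sent rp 0 → ok
Recompute each column's even parity and compare to cp:
  c0: data parity 1, sent cp 1 → ok
  c1: data parity 1, sent cp 1 → ok
  c2: data parity 0, sent cp 0 → ok
  c3: data parity 1, sent cp 1 → ok
  c4: data parity 0, sent cp 1 → mismatch
Exactly one row (r0) and one column (c4) fail → the flipped bit is at their intersection.

row 0, column 4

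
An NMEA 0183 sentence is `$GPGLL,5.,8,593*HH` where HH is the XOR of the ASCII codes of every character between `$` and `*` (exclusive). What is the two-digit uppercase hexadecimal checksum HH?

XOR the ASCII codes of the payload characters:
  'G' = 0x47 → acc = 0x47
  'P' = 0x50 → acc = 0x17
  'G' = 0x47 → acc = 0x50
  'L' = 0x4C → acc = 0x1C
  'L' = 0x4C → acc = 0x50
  ',' = 0x2C → acc = 0x7C
  '5' = 0x35 → acc = 0x49
  '.' = 0x2E → acc = 0x67
  ',' = 0x2C → acc = 0x4B
  '8' = 0x38 → acc = 0x73
  ',' = 0x2C → acc = 0x5F
  '5' = 0x35 → acc = 0x6A
  '9' = 0x39 → acc = 0x53
  '3' = 0x33 → acc = 0x60
Checksum = 0x60.

60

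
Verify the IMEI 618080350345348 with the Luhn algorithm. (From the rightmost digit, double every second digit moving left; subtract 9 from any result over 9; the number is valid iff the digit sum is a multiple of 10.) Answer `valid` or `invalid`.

invalid

From the right, keep odd positions and double even positions (subtract 9 from any doubled value over 9):
  doubled (positions 2,4,...): 8 1 6 1 0 0 2 → sum 18
  kept (positions 1,3,...): 8 3 4 0 3 8 8 6 → sum 40
Total = 58.
58 mod 10 = 8, so the number is invalid.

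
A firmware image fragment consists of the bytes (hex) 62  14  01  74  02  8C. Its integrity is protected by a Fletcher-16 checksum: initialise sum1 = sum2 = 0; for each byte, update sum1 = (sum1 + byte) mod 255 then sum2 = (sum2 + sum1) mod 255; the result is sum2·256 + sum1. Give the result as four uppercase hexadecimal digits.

A47A

Running sums (mod 255):
  after byte 0 (62): sum1=98, sum2=98
  after byte 1 (14): sum1=118, sum2=216
  after byte 2 (01): sum1=119, sum2=80
  after byte 3 (74): sum1=235, sum2=60
  after byte 4 (02): sum1=237, sum2=42
  after byte 5 (8C): sum1=122, sum2=164
Checksum = sum2·256 + sum1 = 164·256 + 122 = 42106 = 0xA47A.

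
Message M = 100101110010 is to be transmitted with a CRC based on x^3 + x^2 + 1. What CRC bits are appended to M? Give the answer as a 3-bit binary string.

Append 3 zeros: 100101110010000. Divide by 1101 (XOR where the leading bit is 1):
  pos 0: 1001 XOR 1101 = 0100
  pos 1: 1000 XOR 1101 = 0101
  pos 2: 1011 XOR 1101 = 0110
  pos 3: 1101 XOR 1101 = 0000
  pos 7: 1001 XOR 1101 = 0100
  pos 8: 1000 XOR 1101 = 0101
  pos 9: 1010 XOR 1101 = 0111
  pos 10: 1110 XOR 1101 = 0011
Remainder (last 3 bits) = 110. This is the CRC / FCS.

110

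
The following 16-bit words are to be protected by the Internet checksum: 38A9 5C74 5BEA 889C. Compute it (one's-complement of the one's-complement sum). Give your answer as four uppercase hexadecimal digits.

One's-complement addition (fold any carry out of bit 15 back into bit 0):
  0x38A9 + 0x5C74 = 0x0951D
  0x951D + 0x5BEA = 0x0F107
  0xF107 + 0x889C = 0x179A3 → wrap carry → 0x79A4
One's-complement sum = 0x79A4.
Checksum = ~0x79A4 & 0xFFFF = 0x865B.

865B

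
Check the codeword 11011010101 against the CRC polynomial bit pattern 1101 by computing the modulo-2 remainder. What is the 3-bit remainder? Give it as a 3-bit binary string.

Modulo-2 division of 11011010101 by 1101:
  pos 0: 1101 XOR 1101 = 0000
  pos 4: 1010 XOR 1101 = 0111
  pos 5: 1111 XOR 1101 = 0010
  pos 7: 1001 XOR 1101 = 0100
Remainder = 100 (nonzero — an error is detected).

100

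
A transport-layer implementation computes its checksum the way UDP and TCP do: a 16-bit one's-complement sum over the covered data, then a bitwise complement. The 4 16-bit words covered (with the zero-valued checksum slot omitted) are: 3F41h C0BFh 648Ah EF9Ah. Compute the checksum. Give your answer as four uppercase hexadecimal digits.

ABD9

One's-complement addition (fold any carry out of bit 15 back into bit 0):
  0x3F41 + 0xC0BF = 0x10000 → wrap carry → 0x0001
  0x0001 + 0x648A = 0x0648B
  0x648B + 0xEF9A = 0x15425 → wrap carry → 0x5426
One's-complement sum = 0x5426.
Checksum = ~0x5426 & 0xFFFF = 0xABD9.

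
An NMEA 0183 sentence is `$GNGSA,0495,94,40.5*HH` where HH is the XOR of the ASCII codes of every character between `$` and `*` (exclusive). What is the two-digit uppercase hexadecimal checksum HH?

6A

XOR the ASCII codes of the payload characters:
  'G' = 0x47 → acc = 0x47
  'N' = 0x4E → acc = 0x09
  'G' = 0x47 → acc = 0x4E
  'S' = 0x53 → acc = 0x1D
  'A' = 0x41 → acc = 0x5C
  ',' = 0x2C → acc = 0x70
  '0' = 0x30 → acc = 0x40
  '4' = 0x34 → acc = 0x74
  '9' = 0x39 → acc = 0x4D
  '5' = 0x35 → acc = 0x78
  ',' = 0x2C → acc = 0x54
  '9' = 0x39 → acc = 0x6D
  '4' = 0x34 → acc = 0x59
  ',' = 0x2C → acc = 0x75
  '4' = 0x34 → acc = 0x41
  '0' = 0x30 → acc = 0x71
  '.' = 0x2E → acc = 0x5F
  '5' = 0x35 → acc = 0x6A
Checksum = 0x6A.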